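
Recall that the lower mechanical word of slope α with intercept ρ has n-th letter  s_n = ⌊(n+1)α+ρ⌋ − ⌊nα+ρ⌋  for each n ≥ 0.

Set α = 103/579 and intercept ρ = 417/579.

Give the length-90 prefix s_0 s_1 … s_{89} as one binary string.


010000010000100000100000100001000001000010000010000010000100000100000100001000001000010000

n=0: ⌊(1·103+417)/579⌋ − ⌊(0·103+417)/579⌋ = ⌊520/579⌋ − ⌊417/579⌋ = 0 − 0 = 0
n=1: ⌊(2·103+417)/579⌋ − ⌊(1·103+417)/579⌋ = ⌊623/579⌋ − ⌊520/579⌋ = 1 − 0 = 1
n=2: ⌊(3·103+417)/579⌋ − ⌊(2·103+417)/579⌋ = ⌊726/579⌋ − ⌊623/579⌋ = 1 − 1 = 0
n=3: ⌊(4·103+417)/579⌋ − ⌊(3·103+417)/579⌋ = ⌊829/579⌋ − ⌊726/579⌋ = 1 − 1 = 0
n=4: ⌊(5·103+417)/579⌋ − ⌊(4·103+417)/579⌋ = ⌊932/579⌋ − ⌊829/579⌋ = 1 − 1 = 0
n=5: ⌊(6·103+417)/579⌋ − ⌊(5·103+417)/579⌋ = ⌊1035/579⌋ − ⌊932/579⌋ = 1 − 1 = 0
n=6: ⌊(7·103+417)/579⌋ − ⌊(6·103+417)/579⌋ = ⌊1138/579⌋ − ⌊1035/579⌋ = 1 − 1 = 0
n=7: ⌊(8·103+417)/579⌋ − ⌊(7·103+417)/579⌋ = ⌊1241/579⌋ − ⌊1138/579⌋ = 2 − 1 = 1
n=8: ⌊(9·103+417)/579⌋ − ⌊(8·103+417)/579⌋ = ⌊1344/579⌋ − ⌊1241/579⌋ = 2 − 2 = 0
n=9: ⌊(10·103+417)/579⌋ − ⌊(9·103+417)/579⌋ = ⌊1447/579⌋ − ⌊1344/579⌋ = 2 − 2 = 0
n=10: ⌊(11·103+417)/579⌋ − ⌊(10·103+417)/579⌋ = ⌊1550/579⌋ − ⌊1447/579⌋ = 2 − 2 = 0
n=11: ⌊(12·103+417)/579⌋ − ⌊(11·103+417)/579⌋ = ⌊1653/579⌋ − ⌊1550/579⌋ = 2 − 2 = 0
n=12: ⌊(13·103+417)/579⌋ − ⌊(12·103+417)/579⌋ = ⌊1756/579⌋ − ⌊1653/579⌋ = 3 − 2 = 1
n=13: ⌊(14·103+417)/579⌋ − ⌊(13·103+417)/579⌋ = ⌊1859/579⌋ − ⌊1756/579⌋ = 3 − 3 = 0
n=14: ⌊(15·103+417)/579⌋ − ⌊(14·103+417)/579⌋ = ⌊1962/579⌋ − ⌊1859/579⌋ = 3 − 3 = 0
n=15: ⌊(16·103+417)/579⌋ − ⌊(15·103+417)/579⌋ = ⌊2065/579⌋ − ⌊1962/579⌋ = 3 − 3 = 0
n=16: ⌊(17·103+417)/579⌋ − ⌊(16·103+417)/579⌋ = ⌊2168/579⌋ − ⌊2065/579⌋ = 3 − 3 = 0
n=17: ⌊(18·103+417)/579⌋ − ⌊(17·103+417)/579⌋ = ⌊2271/579⌋ − ⌊2168/579⌋ = 3 − 3 = 0
n=18: ⌊(19·103+417)/579⌋ − ⌊(18·103+417)/579⌋ = ⌊2374/579⌋ − ⌊2271/579⌋ = 4 − 3 = 1
n=19: ⌊(20·103+417)/579⌋ − ⌊(19·103+417)/579⌋ = ⌊2477/579⌋ − ⌊2374/579⌋ = 4 − 4 = 0
n=20: ⌊(21·103+417)/579⌋ − ⌊(20·103+417)/579⌋ = ⌊2580/579⌋ − ⌊2477/579⌋ = 4 − 4 = 0
n=21: ⌊(22·103+417)/579⌋ − ⌊(21·103+417)/579⌋ = ⌊2683/579⌋ − ⌊2580/579⌋ = 4 − 4 = 0
n=22: ⌊(23·103+417)/579⌋ − ⌊(22·103+417)/579⌋ = ⌊2786/579⌋ − ⌊2683/579⌋ = 4 − 4 = 0
n=23: ⌊(24·103+417)/579⌋ − ⌊(23·103+417)/579⌋ = ⌊2889/579⌋ − ⌊2786/579⌋ = 4 − 4 = 0
n=24: ⌊(25·103+417)/579⌋ − ⌊(24·103+417)/579⌋ = ⌊2992/579⌋ − ⌊2889/579⌋ = 5 − 4 = 1
n=25: ⌊(26·103+417)/579⌋ − ⌊(25·103+417)/579⌋ = ⌊3095/579⌋ − ⌊2992/579⌋ = 5 − 5 = 0
n=26: ⌊(27·103+417)/579⌋ − ⌊(26·103+417)/579⌋ = ⌊3198/579⌋ − ⌊3095/579⌋ = 5 − 5 = 0
n=27: ⌊(28·103+417)/579⌋ − ⌊(27·103+417)/579⌋ = ⌊3301/579⌋ − ⌊3198/579⌋ = 5 − 5 = 0
n=28: ⌊(29·103+417)/579⌋ − ⌊(28·103+417)/579⌋ = ⌊3404/579⌋ − ⌊3301/579⌋ = 5 − 5 = 0
n=29: ⌊(30·103+417)/579⌋ − ⌊(29·103+417)/579⌋ = ⌊3507/579⌋ − ⌊3404/579⌋ = 6 − 5 = 1
n=30: ⌊(31·103+417)/579⌋ − ⌊(30·103+417)/579⌋ = ⌊3610/579⌋ − ⌊3507/579⌋ = 6 − 6 = 0
n=31: ⌊(32·103+417)/579⌋ − ⌊(31·103+417)/579⌋ = ⌊3713/579⌋ − ⌊3610/579⌋ = 6 − 6 = 0
n=32: ⌊(33·103+417)/579⌋ − ⌊(32·103+417)/579⌋ = ⌊3816/579⌋ − ⌊3713/579⌋ = 6 − 6 = 0
n=33: ⌊(34·103+417)/579⌋ − ⌊(33·103+417)/579⌋ = ⌊3919/579⌋ − ⌊3816/579⌋ = 6 − 6 = 0
n=34: ⌊(35·103+417)/579⌋ − ⌊(34·103+417)/579⌋ = ⌊4022/579⌋ − ⌊3919/579⌋ = 6 − 6 = 0
n=35: ⌊(36·103+417)/579⌋ − ⌊(35·103+417)/579⌋ = ⌊4125/579⌋ − ⌊4022/579⌋ = 7 − 6 = 1
n=36: ⌊(37·103+417)/579⌋ − ⌊(36·103+417)/579⌋ = ⌊4228/579⌋ − ⌊4125/579⌋ = 7 − 7 = 0
n=37: ⌊(38·103+417)/579⌋ − ⌊(37·103+417)/579⌋ = ⌊4331/579⌋ − ⌊4228/579⌋ = 7 − 7 = 0
n=38: ⌊(39·103+417)/579⌋ − ⌊(38·103+417)/579⌋ = ⌊4434/579⌋ − ⌊4331/579⌋ = 7 − 7 = 0
n=39: ⌊(40·103+417)/579⌋ − ⌊(39·103+417)/579⌋ = ⌊4537/579⌋ − ⌊4434/579⌋ = 7 − 7 = 0
n=40: ⌊(41·103+417)/579⌋ − ⌊(40·103+417)/579⌋ = ⌊4640/579⌋ − ⌊4537/579⌋ = 8 − 7 = 1
n=41: ⌊(42·103+417)/579⌋ − ⌊(41·103+417)/579⌋ = ⌊4743/579⌋ − ⌊4640/579⌋ = 8 − 8 = 0
n=42: ⌊(43·103+417)/579⌋ − ⌊(42·103+417)/579⌋ = ⌊4846/579⌋ − ⌊4743/579⌋ = 8 − 8 = 0
n=43: ⌊(44·103+417)/579⌋ − ⌊(43·103+417)/579⌋ = ⌊4949/579⌋ − ⌊4846/579⌋ = 8 − 8 = 0
n=44: ⌊(45·103+417)/579⌋ − ⌊(44·103+417)/579⌋ = ⌊5052/579⌋ − ⌊4949/579⌋ = 8 − 8 = 0
n=45: ⌊(46·103+417)/579⌋ − ⌊(45·103+417)/579⌋ = ⌊5155/579⌋ − ⌊5052/579⌋ = 8 − 8 = 0
n=46: ⌊(47·103+417)/579⌋ − ⌊(46·103+417)/579⌋ = ⌊5258/579⌋ − ⌊5155/579⌋ = 9 − 8 = 1
n=47: ⌊(48·103+417)/579⌋ − ⌊(47·103+417)/579⌋ = ⌊5361/579⌋ − ⌊5258/579⌋ = 9 − 9 = 0
n=48: ⌊(49·103+417)/579⌋ − ⌊(48·103+417)/579⌋ = ⌊5464/579⌋ − ⌊5361/579⌋ = 9 − 9 = 0
n=49: ⌊(50·103+417)/579⌋ − ⌊(49·103+417)/579⌋ = ⌊5567/579⌋ − ⌊5464/579⌋ = 9 − 9 = 0
n=50: ⌊(51·103+417)/579⌋ − ⌊(50·103+417)/579⌋ = ⌊5670/579⌋ − ⌊5567/579⌋ = 9 − 9 = 0
n=51: ⌊(52·103+417)/579⌋ − ⌊(51·103+417)/579⌋ = ⌊5773/579⌋ − ⌊5670/579⌋ = 9 − 9 = 0
n=52: ⌊(53·103+417)/579⌋ − ⌊(52·103+417)/579⌋ = ⌊5876/579⌋ − ⌊5773/579⌋ = 10 − 9 = 1
n=53: ⌊(54·103+417)/579⌋ − ⌊(53·103+417)/579⌋ = ⌊5979/579⌋ − ⌊5876/579⌋ = 10 − 10 = 0
n=54: ⌊(55·103+417)/579⌋ − ⌊(54·103+417)/579⌋ = ⌊6082/579⌋ − ⌊5979/579⌋ = 10 − 10 = 0
n=55: ⌊(56·103+417)/579⌋ − ⌊(55·103+417)/579⌋ = ⌊6185/579⌋ − ⌊6082/579⌋ = 10 − 10 = 0
n=56: ⌊(57·103+417)/579⌋ − ⌊(56·103+417)/579⌋ = ⌊6288/579⌋ − ⌊6185/579⌋ = 10 − 10 = 0
n=57: ⌊(58·103+417)/579⌋ − ⌊(57·103+417)/579⌋ = ⌊6391/579⌋ − ⌊6288/579⌋ = 11 − 10 = 1
n=58: ⌊(59·103+417)/579⌋ − ⌊(58·103+417)/579⌋ = ⌊6494/579⌋ − ⌊6391/579⌋ = 11 − 11 = 0
n=59: ⌊(60·103+417)/579⌋ − ⌊(59·103+417)/579⌋ = ⌊6597/579⌋ − ⌊6494/579⌋ = 11 − 11 = 0
n=60: ⌊(61·103+417)/579⌋ − ⌊(60·103+417)/579⌋ = ⌊6700/579⌋ − ⌊6597/579⌋ = 11 − 11 = 0
n=61: ⌊(62·103+417)/579⌋ − ⌊(61·103+417)/579⌋ = ⌊6803/579⌋ − ⌊6700/579⌋ = 11 − 11 = 0
n=62: ⌊(63·103+417)/579⌋ − ⌊(62·103+417)/579⌋ = ⌊6906/579⌋ − ⌊6803/579⌋ = 11 − 11 = 0
n=63: ⌊(64·103+417)/579⌋ − ⌊(63·103+417)/579⌋ = ⌊7009/579⌋ − ⌊6906/579⌋ = 12 − 11 = 1
n=64: ⌊(65·103+417)/579⌋ − ⌊(64·103+417)/579⌋ = ⌊7112/579⌋ − ⌊7009/579⌋ = 12 − 12 = 0
n=65: ⌊(66·103+417)/579⌋ − ⌊(65·103+417)/579⌋ = ⌊7215/579⌋ − ⌊7112/579⌋ = 12 − 12 = 0
n=66: ⌊(67·103+417)/579⌋ − ⌊(66·103+417)/579⌋ = ⌊7318/579⌋ − ⌊7215/579⌋ = 12 − 12 = 0
n=67: ⌊(68·103+417)/579⌋ − ⌊(67·103+417)/579⌋ = ⌊7421/579⌋ − ⌊7318/579⌋ = 12 − 12 = 0
n=68: ⌊(69·103+417)/579⌋ − ⌊(68·103+417)/579⌋ = ⌊7524/579⌋ − ⌊7421/579⌋ = 12 − 12 = 0
n=69: ⌊(70·103+417)/579⌋ − ⌊(69·103+417)/579⌋ = ⌊7627/579⌋ − ⌊7524/579⌋ = 13 − 12 = 1
n=70: ⌊(71·103+417)/579⌋ − ⌊(70·103+417)/579⌋ = ⌊7730/579⌋ − ⌊7627/579⌋ = 13 − 13 = 0
n=71: ⌊(72·103+417)/579⌋ − ⌊(71·103+417)/579⌋ = ⌊7833/579⌋ − ⌊7730/579⌋ = 13 − 13 = 0
n=72: ⌊(73·103+417)/579⌋ − ⌊(72·103+417)/579⌋ = ⌊7936/579⌋ − ⌊7833/579⌋ = 13 − 13 = 0
n=73: ⌊(74·103+417)/579⌋ − ⌊(73·103+417)/579⌋ = ⌊8039/579⌋ − ⌊7936/579⌋ = 13 − 13 = 0
n=74: ⌊(75·103+417)/579⌋ − ⌊(74·103+417)/579⌋ = ⌊8142/579⌋ − ⌊8039/579⌋ = 14 − 13 = 1
n=75: ⌊(76·103+417)/579⌋ − ⌊(75·103+417)/579⌋ = ⌊8245/579⌋ − ⌊8142/579⌋ = 14 − 14 = 0
n=76: ⌊(77·103+417)/579⌋ − ⌊(76·103+417)/579⌋ = ⌊8348/579⌋ − ⌊8245/579⌋ = 14 − 14 = 0
n=77: ⌊(78·103+417)/579⌋ − ⌊(77·103+417)/579⌋ = ⌊8451/579⌋ − ⌊8348/579⌋ = 14 − 14 = 0
n=78: ⌊(79·103+417)/579⌋ − ⌊(78·103+417)/579⌋ = ⌊8554/579⌋ − ⌊8451/579⌋ = 14 − 14 = 0
n=79: ⌊(80·103+417)/579⌋ − ⌊(79·103+417)/579⌋ = ⌊8657/579⌋ − ⌊8554/579⌋ = 14 − 14 = 0
n=80: ⌊(81·103+417)/579⌋ − ⌊(80·103+417)/579⌋ = ⌊8760/579⌋ − ⌊8657/579⌋ = 15 − 14 = 1
n=81: ⌊(82·103+417)/579⌋ − ⌊(81·103+417)/579⌋ = ⌊8863/579⌋ − ⌊8760/579⌋ = 15 − 15 = 0
n=82: ⌊(83·103+417)/579⌋ − ⌊(82·103+417)/579⌋ = ⌊8966/579⌋ − ⌊8863/579⌋ = 15 − 15 = 0
n=83: ⌊(84·103+417)/579⌋ − ⌊(83·103+417)/579⌋ = ⌊9069/579⌋ − ⌊8966/579⌋ = 15 − 15 = 0
n=84: ⌊(85·103+417)/579⌋ − ⌊(84·103+417)/579⌋ = ⌊9172/579⌋ − ⌊9069/579⌋ = 15 − 15 = 0
n=85: ⌊(86·103+417)/579⌋ − ⌊(85·103+417)/579⌋ = ⌊9275/579⌋ − ⌊9172/579⌋ = 16 − 15 = 1
n=86: ⌊(87·103+417)/579⌋ − ⌊(86·103+417)/579⌋ = ⌊9378/579⌋ − ⌊9275/579⌋ = 16 − 16 = 0
n=87: ⌊(88·103+417)/579⌋ − ⌊(87·103+417)/579⌋ = ⌊9481/579⌋ − ⌊9378/579⌋ = 16 − 16 = 0
n=88: ⌊(89·103+417)/579⌋ − ⌊(88·103+417)/579⌋ = ⌊9584/579⌋ − ⌊9481/579⌋ = 16 − 16 = 0
n=89: ⌊(90·103+417)/579⌋ − ⌊(89·103+417)/579⌋ = ⌊9687/579⌋ − ⌊9584/579⌋ = 16 − 16 = 0


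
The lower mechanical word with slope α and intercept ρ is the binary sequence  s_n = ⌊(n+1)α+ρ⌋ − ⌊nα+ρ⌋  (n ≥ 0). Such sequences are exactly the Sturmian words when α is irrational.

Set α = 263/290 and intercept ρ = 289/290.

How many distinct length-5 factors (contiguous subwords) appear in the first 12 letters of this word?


t_n = ⌊(n·263+289)/290⌋ for n = 0 … 12:
  n=0…9: ⌊289/290⌋=0 ⌊552/290⌋=1 ⌊815/290⌋=2 ⌊1078/290⌋=3 ⌊1341/290⌋=4 ⌊1604/290⌋=5 ⌊1867/290⌋=6 ⌊2130/290⌋=7 ⌊2393/290⌋=8 ⌊2656/290⌋=9
  n=10…12: ⌊2919/290⌋=10 ⌊3182/290⌋=10 ⌊3445/290⌋=11
s_n = t_(n+1) − t_n for n = 0 … 11 gives
prefix = 111111111101
slide a length-5 window over [0..4] … [7..11] (8 windows); first occurrence of each distinct factor:
  [  0..  4] 11111
  [  6.. 10] 11110
  [  7.. 11] 11101
  (the other 5 windows repeat one of these)
distinct factors: {11101, 11110, 11111}
count = 3  (Sturmian bound for length 5 is 6)

3


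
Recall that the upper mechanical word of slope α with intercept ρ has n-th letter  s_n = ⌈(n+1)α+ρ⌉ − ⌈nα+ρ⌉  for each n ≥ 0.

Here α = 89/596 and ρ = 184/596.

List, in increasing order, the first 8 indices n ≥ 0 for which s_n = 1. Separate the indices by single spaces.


4 11 18 24 31 38 44 51

n=0: ⌈273/596⌉−⌈184/596⌉ = 1−1 = 0
n=1: ⌈362/596⌉−⌈273/596⌉ = 1−1 = 0
n=2: ⌈451/596⌉−⌈362/596⌉ = 1−1 = 0
n=3: ⌈540/596⌉−⌈451/596⌉ = 1−1 = 0
n=4: ⌈629/596⌉−⌈540/596⌉ = 2−1 = 1  ← one
n=5: ⌈718/596⌉−⌈629/596⌉ = 2−2 = 0
n=6: ⌈807/596⌉−⌈718/596⌉ = 2−2 = 0
n=7: ⌈896/596⌉−⌈807/596⌉ = 2−2 = 0
n=8: ⌈985/596⌉−⌈896/596⌉ = 2−2 = 0
n=9: ⌈1074/596⌉−⌈985/596⌉ = 2−2 = 0
n=10: ⌈1163/596⌉−⌈1074/596⌉ = 2−2 = 0
n=11: ⌈1252/596⌉−⌈1163/596⌉ = 3−2 = 1  ← one
n=12: ⌈1341/596⌉−⌈1252/596⌉ = 3−3 = 0
n=13: ⌈1430/596⌉−⌈1341/596⌉ = 3−3 = 0
n=14: ⌈1519/596⌉−⌈1430/596⌉ = 3−3 = 0
n=15: ⌈1608/596⌉−⌈1519/596⌉ = 3−3 = 0
n=16: ⌈1697/596⌉−⌈1608/596⌉ = 3−3 = 0
n=17: ⌈1786/596⌉−⌈1697/596⌉ = 3−3 = 0
n=18: ⌈1875/596⌉−⌈1786/596⌉ = 4−3 = 1  ← one
n=19: ⌈1964/596⌉−⌈1875/596⌉ = 4−4 = 0
n=20: ⌈2053/596⌉−⌈1964/596⌉ = 4−4 = 0
n=21: ⌈2142/596⌉−⌈2053/596⌉ = 4−4 = 0
n=22: ⌈2231/596⌉−⌈2142/596⌉ = 4−4 = 0
n=23: ⌈2320/596⌉−⌈2231/596⌉ = 4−4 = 0
n=24: ⌈2409/596⌉−⌈2320/596⌉ = 5−4 = 1  ← one
n=25: ⌈2498/596⌉−⌈2409/596⌉ = 5−5 = 0
n=26: ⌈2587/596⌉−⌈2498/596⌉ = 5−5 = 0
n=27: ⌈2676/596⌉−⌈2587/596⌉ = 5−5 = 0
n=28: ⌈2765/596⌉−⌈2676/596⌉ = 5−5 = 0
n=29: ⌈2854/596⌉−⌈2765/596⌉ = 5−5 = 0
n=30: ⌈2943/596⌉−⌈2854/596⌉ = 5−5 = 0
n=31: ⌈3032/596⌉−⌈2943/596⌉ = 6−5 = 1  ← one
n=32: ⌈3121/596⌉−⌈3032/596⌉ = 6−6 = 0
n=33: ⌈3210/596⌉−⌈3121/596⌉ = 6−6 = 0
n=34: ⌈3299/596⌉−⌈3210/596⌉ = 6−6 = 0
n=35: ⌈3388/596⌉−⌈3299/596⌉ = 6−6 = 0
n=36: ⌈3477/596⌉−⌈3388/596⌉ = 6−6 = 0
n=37: ⌈3566/596⌉−⌈3477/596⌉ = 6−6 = 0
n=38: ⌈3655/596⌉−⌈3566/596⌉ = 7−6 = 1  ← one
n=39: ⌈3744/596⌉−⌈3655/596⌉ = 7−7 = 0
n=40: ⌈3833/596⌉−⌈3744/596⌉ = 7−7 = 0
n=41: ⌈3922/596⌉−⌈3833/596⌉ = 7−7 = 0
n=42: ⌈4011/596⌉−⌈3922/596⌉ = 7−7 = 0
n=43: ⌈4100/596⌉−⌈4011/596⌉ = 7−7 = 0
n=44: ⌈4189/596⌉−⌈4100/596⌉ = 8−7 = 1  ← one
n=45: ⌈4278/596⌉−⌈4189/596⌉ = 8−8 = 0
n=46: ⌈4367/596⌉−⌈4278/596⌉ = 8−8 = 0
n=47: ⌈4456/596⌉−⌈4367/596⌉ = 8−8 = 0
n=48: ⌈4545/596⌉−⌈4456/596⌉ = 8−8 = 0
n=49: ⌈4634/596⌉−⌈4545/596⌉ = 8−8 = 0
n=50: ⌈4723/596⌉−⌈4634/596⌉ = 8−8 = 0
n=51: ⌈4812/596⌉−⌈4723/596⌉ = 9−8 = 1  ← one
positions of the first 8 ones: 4 11 18 24 31 38 44 51


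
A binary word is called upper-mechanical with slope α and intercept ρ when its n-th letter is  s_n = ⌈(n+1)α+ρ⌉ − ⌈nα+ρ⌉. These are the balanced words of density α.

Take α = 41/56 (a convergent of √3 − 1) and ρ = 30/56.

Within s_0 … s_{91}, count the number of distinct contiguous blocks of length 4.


t_n = ⌈(n·41+30)/56⌉ for n = 0 … 92:
  n=0…9: ⌈30/56⌉=1 ⌈71/56⌉=2 ⌈112/56⌉=2 ⌈153/56⌉=3 ⌈194/56⌉=4 ⌈235/56⌉=5 ⌈276/56⌉=5 ⌈317/56⌉=6 ⌈358/56⌉=7 ⌈399/56⌉=8
  n=10…19: ⌈440/56⌉=8 ⌈481/56⌉=9 ⌈522/56⌉=10 ⌈563/56⌉=11 ⌈604/56⌉=11 ⌈645/56⌉=12 ⌈686/56⌉=13 ⌈727/56⌉=13 ⌈768/56⌉=14 ⌈809/56⌉=15
  n=20…29: ⌈850/56⌉=16 ⌈891/56⌉=16 ⌈932/56⌉=17 ⌈973/56⌉=18 ⌈1014/56⌉=19 ⌈1055/56⌉=19 ⌈1096/56⌉=20 ⌈1137/56⌉=21 ⌈1178/56⌉=22 ⌈1219/56⌉=22
  n=30…39: ⌈1260/56⌉=23 ⌈1301/56⌉=24 ⌈1342/56⌉=24 ⌈1383/56⌉=25 ⌈1424/56⌉=26 ⌈1465/56⌉=27 ⌈1506/56⌉=27 ⌈1547/56⌉=28 ⌈1588/56⌉=29 ⌈1629/56⌉=30
  n=40…49: ⌈1670/56⌉=30 ⌈1711/56⌉=31 ⌈1752/56⌉=32 ⌈1793/56⌉=33 ⌈1834/56⌉=33 ⌈1875/56⌉=34 ⌈1916/56⌉=35 ⌈1957/56⌉=35 ⌈1998/56⌉=36 ⌈2039/56⌉=37
  n=50…59: ⌈2080/56⌉=38 ⌈2121/56⌉=38 ⌈2162/56⌉=39 ⌈2203/56⌉=40 ⌈2244/56⌉=41 ⌈2285/56⌉=41 ⌈2326/56⌉=42 ⌈2367/56⌉=43 ⌈2408/56⌉=43 ⌈2449/56⌉=44
  n=60…69: ⌈2490/56⌉=45 ⌈2531/56⌉=46 ⌈2572/56⌉=46 ⌈2613/56⌉=47 ⌈2654/56⌉=48 ⌈2695/56⌉=49 ⌈2736/56⌉=49 ⌈2777/56⌉=50 ⌈2818/56⌉=51 ⌈2859/56⌉=52
  n=70…79: ⌈2900/56⌉=52 ⌈2941/56⌉=53 ⌈2982/56⌉=54 ⌈3023/56⌉=54 ⌈3064/56⌉=55 ⌈3105/56⌉=56 ⌈3146/56⌉=57 ⌈3187/56⌉=57 ⌈3228/56⌉=58 ⌈3269/56⌉=59
  n=80…89: ⌈3310/56⌉=60 ⌈3351/56⌉=60 ⌈3392/56⌉=61 ⌈3433/56⌉=62 ⌈3474/56⌉=63 ⌈3515/56⌉=63 ⌈3556/56⌉=64 ⌈3597/56⌉=65 ⌈3638/56⌉=65 ⌈3679/56⌉=66
  n=90…92: ⌈3720/56⌉=67 ⌈3761/56⌉=68 ⌈3802/56⌉=68
s_n = t_(n+1) − t_n for n = 0 … 91 gives
prefix = 10111011101110110111011101110110111011101110110111011101101110111011101101110111011101101110
slide a length-4 window over [0..3] … [88..91] (89 windows); first occurrence of each distinct factor:
  [  0..  3] 1011
  [  1..  4] 0111
  [  2..  5] 1110
  [  3..  6] 1101
  [ 13.. 16] 0110
  (the other 84 windows repeat one of these)
distinct factors: {0110, 0111, 1011, 1101, 1110}
count = 5  (Sturmian bound for length 4 is 5)

5


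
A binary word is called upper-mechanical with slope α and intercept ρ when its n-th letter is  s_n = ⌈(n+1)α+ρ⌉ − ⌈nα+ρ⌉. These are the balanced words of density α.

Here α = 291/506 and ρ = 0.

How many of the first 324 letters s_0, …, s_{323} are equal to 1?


187

#1s = Σ_{n=0}^{323} s_n = Σ_{n=0}^{323} (⌈(n+1)α+ρ⌉ − ⌈nα+ρ⌉)
the sum telescopes: every ⌈nα+ρ⌉ with 0 < n < 324 appears once with + and once with −, leaving ⌈324α+ρ⌉ − ⌈0·α+ρ⌉
324α + ρ = (324·291) / 506 = 94284/506
ρ = 0/506
⌈94284/506⌉ = 187,  ⌈0/506⌉ = 0
#1s = 187 − 0 = 187


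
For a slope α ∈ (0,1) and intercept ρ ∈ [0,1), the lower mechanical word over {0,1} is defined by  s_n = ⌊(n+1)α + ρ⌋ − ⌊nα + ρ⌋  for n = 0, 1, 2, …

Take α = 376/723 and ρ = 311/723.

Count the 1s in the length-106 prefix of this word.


55

#1s = Σ_{n=0}^{105} s_n = Σ_{n=0}^{105} (⌊(n+1)α+ρ⌋ − ⌊nα+ρ⌋)
the sum telescopes: every ⌊nα+ρ⌋ with 0 < n < 106 appears once with + and once with −, leaving ⌊106α+ρ⌋ − ⌊0·α+ρ⌋
106α + ρ = (106·376 + 311) / 723 = 40167/723
ρ = 311/723
⌊40167/723⌋ = 55,  ⌊311/723⌋ = 0
#1s = 55 − 0 = 55


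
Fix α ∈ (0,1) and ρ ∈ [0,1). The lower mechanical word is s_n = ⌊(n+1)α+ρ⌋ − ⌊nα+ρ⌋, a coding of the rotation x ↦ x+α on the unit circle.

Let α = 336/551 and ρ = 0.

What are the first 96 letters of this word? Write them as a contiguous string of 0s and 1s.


n=0: ⌊(1·336)/551⌋ − ⌊(0·336)/551⌋ = ⌊336/551⌋ − ⌊0/551⌋ = 0 − 0 = 0
n=1: ⌊(2·336)/551⌋ − ⌊(1·336)/551⌋ = ⌊672/551⌋ − ⌊336/551⌋ = 1 − 0 = 1
n=2: ⌊(3·336)/551⌋ − ⌊(2·336)/551⌋ = ⌊1008/551⌋ − ⌊672/551⌋ = 1 − 1 = 0
n=3: ⌊(4·336)/551⌋ − ⌊(3·336)/551⌋ = ⌊1344/551⌋ − ⌊1008/551⌋ = 2 − 1 = 1
n=4: ⌊(5·336)/551⌋ − ⌊(4·336)/551⌋ = ⌊1680/551⌋ − ⌊1344/551⌋ = 3 − 2 = 1
n=5: ⌊(6·336)/551⌋ − ⌊(5·336)/551⌋ = ⌊2016/551⌋ − ⌊1680/551⌋ = 3 − 3 = 0
n=6: ⌊(7·336)/551⌋ − ⌊(6·336)/551⌋ = ⌊2352/551⌋ − ⌊2016/551⌋ = 4 − 3 = 1
n=7: ⌊(8·336)/551⌋ − ⌊(7·336)/551⌋ = ⌊2688/551⌋ − ⌊2352/551⌋ = 4 − 4 = 0
n=8: ⌊(9·336)/551⌋ − ⌊(8·336)/551⌋ = ⌊3024/551⌋ − ⌊2688/551⌋ = 5 − 4 = 1
n=9: ⌊(10·336)/551⌋ − ⌊(9·336)/551⌋ = ⌊3360/551⌋ − ⌊3024/551⌋ = 6 − 5 = 1
n=10: ⌊(11·336)/551⌋ − ⌊(10·336)/551⌋ = ⌊3696/551⌋ − ⌊3360/551⌋ = 6 − 6 = 0
n=11: ⌊(12·336)/551⌋ − ⌊(11·336)/551⌋ = ⌊4032/551⌋ − ⌊3696/551⌋ = 7 − 6 = 1
n=12: ⌊(13·336)/551⌋ − ⌊(12·336)/551⌋ = ⌊4368/551⌋ − ⌊4032/551⌋ = 7 − 7 = 0
n=13: ⌊(14·336)/551⌋ − ⌊(13·336)/551⌋ = ⌊4704/551⌋ − ⌊4368/551⌋ = 8 − 7 = 1
n=14: ⌊(15·336)/551⌋ − ⌊(14·336)/551⌋ = ⌊5040/551⌋ − ⌊4704/551⌋ = 9 − 8 = 1
n=15: ⌊(16·336)/551⌋ − ⌊(15·336)/551⌋ = ⌊5376/551⌋ − ⌊5040/551⌋ = 9 − 9 = 0
n=16: ⌊(17·336)/551⌋ − ⌊(16·336)/551⌋ = ⌊5712/551⌋ − ⌊5376/551⌋ = 10 − 9 = 1
n=17: ⌊(18·336)/551⌋ − ⌊(17·336)/551⌋ = ⌊6048/551⌋ − ⌊5712/551⌋ = 10 − 10 = 0
n=18: ⌊(19·336)/551⌋ − ⌊(18·336)/551⌋ = ⌊6384/551⌋ − ⌊6048/551⌋ = 11 − 10 = 1
n=19: ⌊(20·336)/551⌋ − ⌊(19·336)/551⌋ = ⌊6720/551⌋ − ⌊6384/551⌋ = 12 − 11 = 1
n=20: ⌊(21·336)/551⌋ − ⌊(20·336)/551⌋ = ⌊7056/551⌋ − ⌊6720/551⌋ = 12 − 12 = 0
n=21: ⌊(22·336)/551⌋ − ⌊(21·336)/551⌋ = ⌊7392/551⌋ − ⌊7056/551⌋ = 13 − 12 = 1
n=22: ⌊(23·336)/551⌋ − ⌊(22·336)/551⌋ = ⌊7728/551⌋ − ⌊7392/551⌋ = 14 − 13 = 1
n=23: ⌊(24·336)/551⌋ − ⌊(23·336)/551⌋ = ⌊8064/551⌋ − ⌊7728/551⌋ = 14 − 14 = 0
n=24: ⌊(25·336)/551⌋ − ⌊(24·336)/551⌋ = ⌊8400/551⌋ − ⌊8064/551⌋ = 15 − 14 = 1
n=25: ⌊(26·336)/551⌋ − ⌊(25·336)/551⌋ = ⌊8736/551⌋ − ⌊8400/551⌋ = 15 − 15 = 0
n=26: ⌊(27·336)/551⌋ − ⌊(26·336)/551⌋ = ⌊9072/551⌋ − ⌊8736/551⌋ = 16 − 15 = 1
n=27: ⌊(28·336)/551⌋ − ⌊(27·336)/551⌋ = ⌊9408/551⌋ − ⌊9072/551⌋ = 17 − 16 = 1
n=28: ⌊(29·336)/551⌋ − ⌊(28·336)/551⌋ = ⌊9744/551⌋ − ⌊9408/551⌋ = 17 − 17 = 0
n=29: ⌊(30·336)/551⌋ − ⌊(29·336)/551⌋ = ⌊10080/551⌋ − ⌊9744/551⌋ = 18 − 17 = 1
n=30: ⌊(31·336)/551⌋ − ⌊(30·336)/551⌋ = ⌊10416/551⌋ − ⌊10080/551⌋ = 18 − 18 = 0
n=31: ⌊(32·336)/551⌋ − ⌊(31·336)/551⌋ = ⌊10752/551⌋ − ⌊10416/551⌋ = 19 − 18 = 1
n=32: ⌊(33·336)/551⌋ − ⌊(32·336)/551⌋ = ⌊11088/551⌋ − ⌊10752/551⌋ = 20 − 19 = 1
n=33: ⌊(34·336)/551⌋ − ⌊(33·336)/551⌋ = ⌊11424/551⌋ − ⌊11088/551⌋ = 20 − 20 = 0
n=34: ⌊(35·336)/551⌋ − ⌊(34·336)/551⌋ = ⌊11760/551⌋ − ⌊11424/551⌋ = 21 − 20 = 1
n=35: ⌊(36·336)/551⌋ − ⌊(35·336)/551⌋ = ⌊12096/551⌋ − ⌊11760/551⌋ = 21 − 21 = 0
n=36: ⌊(37·336)/551⌋ − ⌊(36·336)/551⌋ = ⌊12432/551⌋ − ⌊12096/551⌋ = 22 − 21 = 1
n=37: ⌊(38·336)/551⌋ − ⌊(37·336)/551⌋ = ⌊12768/551⌋ − ⌊12432/551⌋ = 23 − 22 = 1
n=38: ⌊(39·336)/551⌋ − ⌊(38·336)/551⌋ = ⌊13104/551⌋ − ⌊12768/551⌋ = 23 − 23 = 0
n=39: ⌊(40·336)/551⌋ − ⌊(39·336)/551⌋ = ⌊13440/551⌋ − ⌊13104/551⌋ = 24 − 23 = 1
n=40: ⌊(41·336)/551⌋ − ⌊(40·336)/551⌋ = ⌊13776/551⌋ − ⌊13440/551⌋ = 25 − 24 = 1
n=41: ⌊(42·336)/551⌋ − ⌊(41·336)/551⌋ = ⌊14112/551⌋ − ⌊13776/551⌋ = 25 − 25 = 0
n=42: ⌊(43·336)/551⌋ − ⌊(42·336)/551⌋ = ⌊14448/551⌋ − ⌊14112/551⌋ = 26 − 25 = 1
n=43: ⌊(44·336)/551⌋ − ⌊(43·336)/551⌋ = ⌊14784/551⌋ − ⌊14448/551⌋ = 26 − 26 = 0
n=44: ⌊(45·336)/551⌋ − ⌊(44·336)/551⌋ = ⌊15120/551⌋ − ⌊14784/551⌋ = 27 − 26 = 1
n=45: ⌊(46·336)/551⌋ − ⌊(45·336)/551⌋ = ⌊15456/551⌋ − ⌊15120/551⌋ = 28 − 27 = 1
n=46: ⌊(47·336)/551⌋ − ⌊(46·336)/551⌋ = ⌊15792/551⌋ − ⌊15456/551⌋ = 28 − 28 = 0
n=47: ⌊(48·336)/551⌋ − ⌊(47·336)/551⌋ = ⌊16128/551⌋ − ⌊15792/551⌋ = 29 − 28 = 1
n=48: ⌊(49·336)/551⌋ − ⌊(48·336)/551⌋ = ⌊16464/551⌋ − ⌊16128/551⌋ = 29 − 29 = 0
n=49: ⌊(50·336)/551⌋ − ⌊(49·336)/551⌋ = ⌊16800/551⌋ − ⌊16464/551⌋ = 30 − 29 = 1
n=50: ⌊(51·336)/551⌋ − ⌊(50·336)/551⌋ = ⌊17136/551⌋ − ⌊16800/551⌋ = 31 − 30 = 1
n=51: ⌊(52·336)/551⌋ − ⌊(51·336)/551⌋ = ⌊17472/551⌋ − ⌊17136/551⌋ = 31 − 31 = 0
n=52: ⌊(53·336)/551⌋ − ⌊(52·336)/551⌋ = ⌊17808/551⌋ − ⌊17472/551⌋ = 32 − 31 = 1
n=53: ⌊(54·336)/551⌋ − ⌊(53·336)/551⌋ = ⌊18144/551⌋ − ⌊17808/551⌋ = 32 − 32 = 0
n=54: ⌊(55·336)/551⌋ − ⌊(54·336)/551⌋ = ⌊18480/551⌋ − ⌊18144/551⌋ = 33 − 32 = 1
n=55: ⌊(56·336)/551⌋ − ⌊(55·336)/551⌋ = ⌊18816/551⌋ − ⌊18480/551⌋ = 34 − 33 = 1
n=56: ⌊(57·336)/551⌋ − ⌊(56·336)/551⌋ = ⌊19152/551⌋ − ⌊18816/551⌋ = 34 − 34 = 0
n=57: ⌊(58·336)/551⌋ − ⌊(57·336)/551⌋ = ⌊19488/551⌋ − ⌊19152/551⌋ = 35 − 34 = 1
n=58: ⌊(59·336)/551⌋ − ⌊(58·336)/551⌋ = ⌊19824/551⌋ − ⌊19488/551⌋ = 35 − 35 = 0
n=59: ⌊(60·336)/551⌋ − ⌊(59·336)/551⌋ = ⌊20160/551⌋ − ⌊19824/551⌋ = 36 − 35 = 1
n=60: ⌊(61·336)/551⌋ − ⌊(60·336)/551⌋ = ⌊20496/551⌋ − ⌊20160/551⌋ = 37 − 36 = 1
n=61: ⌊(62·336)/551⌋ − ⌊(61·336)/551⌋ = ⌊20832/551⌋ − ⌊20496/551⌋ = 37 − 37 = 0
n=62: ⌊(63·336)/551⌋ − ⌊(62·336)/551⌋ = ⌊21168/551⌋ − ⌊20832/551⌋ = 38 − 37 = 1
n=63: ⌊(64·336)/551⌋ − ⌊(63·336)/551⌋ = ⌊21504/551⌋ − ⌊21168/551⌋ = 39 − 38 = 1
n=64: ⌊(65·336)/551⌋ − ⌊(64·336)/551⌋ = ⌊21840/551⌋ − ⌊21504/551⌋ = 39 − 39 = 0
n=65: ⌊(66·336)/551⌋ − ⌊(65·336)/551⌋ = ⌊22176/551⌋ − ⌊21840/551⌋ = 40 − 39 = 1
n=66: ⌊(67·336)/551⌋ − ⌊(66·336)/551⌋ = ⌊22512/551⌋ − ⌊22176/551⌋ = 40 − 40 = 0
n=67: ⌊(68·336)/551⌋ − ⌊(67·336)/551⌋ = ⌊22848/551⌋ − ⌊22512/551⌋ = 41 − 40 = 1
n=68: ⌊(69·336)/551⌋ − ⌊(68·336)/551⌋ = ⌊23184/551⌋ − ⌊22848/551⌋ = 42 − 41 = 1
n=69: ⌊(70·336)/551⌋ − ⌊(69·336)/551⌋ = ⌊23520/551⌋ − ⌊23184/551⌋ = 42 − 42 = 0
n=70: ⌊(71·336)/551⌋ − ⌊(70·336)/551⌋ = ⌊23856/551⌋ − ⌊23520/551⌋ = 43 − 42 = 1
n=71: ⌊(72·336)/551⌋ − ⌊(71·336)/551⌋ = ⌊24192/551⌋ − ⌊23856/551⌋ = 43 − 43 = 0
n=72: ⌊(73·336)/551⌋ − ⌊(72·336)/551⌋ = ⌊24528/551⌋ − ⌊24192/551⌋ = 44 − 43 = 1
n=73: ⌊(74·336)/551⌋ − ⌊(73·336)/551⌋ = ⌊24864/551⌋ − ⌊24528/551⌋ = 45 − 44 = 1
n=74: ⌊(75·336)/551⌋ − ⌊(74·336)/551⌋ = ⌊25200/551⌋ − ⌊24864/551⌋ = 45 − 45 = 0
n=75: ⌊(76·336)/551⌋ − ⌊(75·336)/551⌋ = ⌊25536/551⌋ − ⌊25200/551⌋ = 46 − 45 = 1
n=76: ⌊(77·336)/551⌋ − ⌊(76·336)/551⌋ = ⌊25872/551⌋ − ⌊25536/551⌋ = 46 − 46 = 0
n=77: ⌊(78·336)/551⌋ − ⌊(77·336)/551⌋ = ⌊26208/551⌋ − ⌊25872/551⌋ = 47 − 46 = 1
n=78: ⌊(79·336)/551⌋ − ⌊(78·336)/551⌋ = ⌊26544/551⌋ − ⌊26208/551⌋ = 48 − 47 = 1
n=79: ⌊(80·336)/551⌋ − ⌊(79·336)/551⌋ = ⌊26880/551⌋ − ⌊26544/551⌋ = 48 − 48 = 0
n=80: ⌊(81·336)/551⌋ − ⌊(80·336)/551⌋ = ⌊27216/551⌋ − ⌊26880/551⌋ = 49 − 48 = 1
n=81: ⌊(82·336)/551⌋ − ⌊(81·336)/551⌋ = ⌊27552/551⌋ − ⌊27216/551⌋ = 50 − 49 = 1
n=82: ⌊(83·336)/551⌋ − ⌊(82·336)/551⌋ = ⌊27888/551⌋ − ⌊27552/551⌋ = 50 − 50 = 0
n=83: ⌊(84·336)/551⌋ − ⌊(83·336)/551⌋ = ⌊28224/551⌋ − ⌊27888/551⌋ = 51 − 50 = 1
n=84: ⌊(85·336)/551⌋ − ⌊(84·336)/551⌋ = ⌊28560/551⌋ − ⌊28224/551⌋ = 51 − 51 = 0
n=85: ⌊(86·336)/551⌋ − ⌊(85·336)/551⌋ = ⌊28896/551⌋ − ⌊28560/551⌋ = 52 − 51 = 1
n=86: ⌊(87·336)/551⌋ − ⌊(86·336)/551⌋ = ⌊29232/551⌋ − ⌊28896/551⌋ = 53 − 52 = 1
n=87: ⌊(88·336)/551⌋ − ⌊(87·336)/551⌋ = ⌊29568/551⌋ − ⌊29232/551⌋ = 53 − 53 = 0
n=88: ⌊(89·336)/551⌋ − ⌊(88·336)/551⌋ = ⌊29904/551⌋ − ⌊29568/551⌋ = 54 − 53 = 1
n=89: ⌊(90·336)/551⌋ − ⌊(89·336)/551⌋ = ⌊30240/551⌋ − ⌊29904/551⌋ = 54 − 54 = 0
n=90: ⌊(91·336)/551⌋ − ⌊(90·336)/551⌋ = ⌊30576/551⌋ − ⌊30240/551⌋ = 55 − 54 = 1
n=91: ⌊(92·336)/551⌋ − ⌊(91·336)/551⌋ = ⌊30912/551⌋ − ⌊30576/551⌋ = 56 − 55 = 1
n=92: ⌊(93·336)/551⌋ − ⌊(92·336)/551⌋ = ⌊31248/551⌋ − ⌊30912/551⌋ = 56 − 56 = 0
n=93: ⌊(94·336)/551⌋ − ⌊(93·336)/551⌋ = ⌊31584/551⌋ − ⌊31248/551⌋ = 57 − 56 = 1
n=94: ⌊(95·336)/551⌋ − ⌊(94·336)/551⌋ = ⌊31920/551⌋ − ⌊31584/551⌋ = 57 − 57 = 0
n=95: ⌊(96·336)/551⌋ − ⌊(95·336)/551⌋ = ⌊32256/551⌋ − ⌊31920/551⌋ = 58 − 57 = 1

010110101101011010110110101101011010110110101101011010110101101101011010110101101101011010110101


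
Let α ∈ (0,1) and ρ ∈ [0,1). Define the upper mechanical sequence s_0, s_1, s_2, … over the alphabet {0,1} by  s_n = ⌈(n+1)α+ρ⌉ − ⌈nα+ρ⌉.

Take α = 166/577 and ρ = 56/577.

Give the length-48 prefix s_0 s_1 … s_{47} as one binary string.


n=0: ⌈(1·166+56)/577⌉ − ⌈(0·166+56)/577⌉ = ⌈222/577⌉ − ⌈56/577⌉ = 1 − 1 = 0
n=1: ⌈(2·166+56)/577⌉ − ⌈(1·166+56)/577⌉ = ⌈388/577⌉ − ⌈222/577⌉ = 1 − 1 = 0
n=2: ⌈(3·166+56)/577⌉ − ⌈(2·166+56)/577⌉ = ⌈554/577⌉ − ⌈388/577⌉ = 1 − 1 = 0
n=3: ⌈(4·166+56)/577⌉ − ⌈(3·166+56)/577⌉ = ⌈720/577⌉ − ⌈554/577⌉ = 2 − 1 = 1
n=4: ⌈(5·166+56)/577⌉ − ⌈(4·166+56)/577⌉ = ⌈886/577⌉ − ⌈720/577⌉ = 2 − 2 = 0
n=5: ⌈(6·166+56)/577⌉ − ⌈(5·166+56)/577⌉ = ⌈1052/577⌉ − ⌈886/577⌉ = 2 − 2 = 0
n=6: ⌈(7·166+56)/577⌉ − ⌈(6·166+56)/577⌉ = ⌈1218/577⌉ − ⌈1052/577⌉ = 3 − 2 = 1
n=7: ⌈(8·166+56)/577⌉ − ⌈(7·166+56)/577⌉ = ⌈1384/577⌉ − ⌈1218/577⌉ = 3 − 3 = 0
n=8: ⌈(9·166+56)/577⌉ − ⌈(8·166+56)/577⌉ = ⌈1550/577⌉ − ⌈1384/577⌉ = 3 − 3 = 0
n=9: ⌈(10·166+56)/577⌉ − ⌈(9·166+56)/577⌉ = ⌈1716/577⌉ − ⌈1550/577⌉ = 3 − 3 = 0
n=10: ⌈(11·166+56)/577⌉ − ⌈(10·166+56)/577⌉ = ⌈1882/577⌉ − ⌈1716/577⌉ = 4 − 3 = 1
n=11: ⌈(12·166+56)/577⌉ − ⌈(11·166+56)/577⌉ = ⌈2048/577⌉ − ⌈1882/577⌉ = 4 − 4 = 0
n=12: ⌈(13·166+56)/577⌉ − ⌈(12·166+56)/577⌉ = ⌈2214/577⌉ − ⌈2048/577⌉ = 4 − 4 = 0
n=13: ⌈(14·166+56)/577⌉ − ⌈(13·166+56)/577⌉ = ⌈2380/577⌉ − ⌈2214/577⌉ = 5 − 4 = 1
n=14: ⌈(15·166+56)/577⌉ − ⌈(14·166+56)/577⌉ = ⌈2546/577⌉ − ⌈2380/577⌉ = 5 − 5 = 0
n=15: ⌈(16·166+56)/577⌉ − ⌈(15·166+56)/577⌉ = ⌈2712/577⌉ − ⌈2546/577⌉ = 5 − 5 = 0
n=16: ⌈(17·166+56)/577⌉ − ⌈(16·166+56)/577⌉ = ⌈2878/577⌉ − ⌈2712/577⌉ = 5 − 5 = 0
n=17: ⌈(18·166+56)/577⌉ − ⌈(17·166+56)/577⌉ = ⌈3044/577⌉ − ⌈2878/577⌉ = 6 − 5 = 1
n=18: ⌈(19·166+56)/577⌉ − ⌈(18·166+56)/577⌉ = ⌈3210/577⌉ − ⌈3044/577⌉ = 6 − 6 = 0
n=19: ⌈(20·166+56)/577⌉ − ⌈(19·166+56)/577⌉ = ⌈3376/577⌉ − ⌈3210/577⌉ = 6 − 6 = 0
n=20: ⌈(21·166+56)/577⌉ − ⌈(20·166+56)/577⌉ = ⌈3542/577⌉ − ⌈3376/577⌉ = 7 − 6 = 1
n=21: ⌈(22·166+56)/577⌉ − ⌈(21·166+56)/577⌉ = ⌈3708/577⌉ − ⌈3542/577⌉ = 7 − 7 = 0
n=22: ⌈(23·166+56)/577⌉ − ⌈(22·166+56)/577⌉ = ⌈3874/577⌉ − ⌈3708/577⌉ = 7 − 7 = 0
n=23: ⌈(24·166+56)/577⌉ − ⌈(23·166+56)/577⌉ = ⌈4040/577⌉ − ⌈3874/577⌉ = 8 − 7 = 1
n=24: ⌈(25·166+56)/577⌉ − ⌈(24·166+56)/577⌉ = ⌈4206/577⌉ − ⌈4040/577⌉ = 8 − 8 = 0
n=25: ⌈(26·166+56)/577⌉ − ⌈(25·166+56)/577⌉ = ⌈4372/577⌉ − ⌈4206/577⌉ = 8 − 8 = 0
n=26: ⌈(27·166+56)/577⌉ − ⌈(26·166+56)/577⌉ = ⌈4538/577⌉ − ⌈4372/577⌉ = 8 − 8 = 0
n=27: ⌈(28·166+56)/577⌉ − ⌈(27·166+56)/577⌉ = ⌈4704/577⌉ − ⌈4538/577⌉ = 9 − 8 = 1
n=28: ⌈(29·166+56)/577⌉ − ⌈(28·166+56)/577⌉ = ⌈4870/577⌉ − ⌈4704/577⌉ = 9 − 9 = 0
n=29: ⌈(30·166+56)/577⌉ − ⌈(29·166+56)/577⌉ = ⌈5036/577⌉ − ⌈4870/577⌉ = 9 − 9 = 0
n=30: ⌈(31·166+56)/577⌉ − ⌈(30·166+56)/577⌉ = ⌈5202/577⌉ − ⌈5036/577⌉ = 10 − 9 = 1
n=31: ⌈(32·166+56)/577⌉ − ⌈(31·166+56)/577⌉ = ⌈5368/577⌉ − ⌈5202/577⌉ = 10 − 10 = 0
n=32: ⌈(33·166+56)/577⌉ − ⌈(32·166+56)/577⌉ = ⌈5534/577⌉ − ⌈5368/577⌉ = 10 − 10 = 0
n=33: ⌈(34·166+56)/577⌉ − ⌈(33·166+56)/577⌉ = ⌈5700/577⌉ − ⌈5534/577⌉ = 10 − 10 = 0
n=34: ⌈(35·166+56)/577⌉ − ⌈(34·166+56)/577⌉ = ⌈5866/577⌉ − ⌈5700/577⌉ = 11 − 10 = 1
n=35: ⌈(36·166+56)/577⌉ − ⌈(35·166+56)/577⌉ = ⌈6032/577⌉ − ⌈5866/577⌉ = 11 − 11 = 0
n=36: ⌈(37·166+56)/577⌉ − ⌈(36·166+56)/577⌉ = ⌈6198/577⌉ − ⌈6032/577⌉ = 11 − 11 = 0
n=37: ⌈(38·166+56)/577⌉ − ⌈(37·166+56)/577⌉ = ⌈6364/577⌉ − ⌈6198/577⌉ = 12 − 11 = 1
n=38: ⌈(39·166+56)/577⌉ − ⌈(38·166+56)/577⌉ = ⌈6530/577⌉ − ⌈6364/577⌉ = 12 − 12 = 0
n=39: ⌈(40·166+56)/577⌉ − ⌈(39·166+56)/577⌉ = ⌈6696/577⌉ − ⌈6530/577⌉ = 12 − 12 = 0
n=40: ⌈(41·166+56)/577⌉ − ⌈(40·166+56)/577⌉ = ⌈6862/577⌉ − ⌈6696/577⌉ = 12 − 12 = 0
n=41: ⌈(42·166+56)/577⌉ − ⌈(41·166+56)/577⌉ = ⌈7028/577⌉ − ⌈6862/577⌉ = 13 − 12 = 1
n=42: ⌈(43·166+56)/577⌉ − ⌈(42·166+56)/577⌉ = ⌈7194/577⌉ − ⌈7028/577⌉ = 13 − 13 = 0
n=43: ⌈(44·166+56)/577⌉ − ⌈(43·166+56)/577⌉ = ⌈7360/577⌉ − ⌈7194/577⌉ = 13 − 13 = 0
n=44: ⌈(45·166+56)/577⌉ − ⌈(44·166+56)/577⌉ = ⌈7526/577⌉ − ⌈7360/577⌉ = 14 − 13 = 1
n=45: ⌈(46·166+56)/577⌉ − ⌈(45·166+56)/577⌉ = ⌈7692/577⌉ − ⌈7526/577⌉ = 14 − 14 = 0
n=46: ⌈(47·166+56)/577⌉ − ⌈(46·166+56)/577⌉ = ⌈7858/577⌉ − ⌈7692/577⌉ = 14 − 14 = 0
n=47: ⌈(48·166+56)/577⌉ − ⌈(47·166+56)/577⌉ = ⌈8024/577⌉ − ⌈7858/577⌉ = 14 − 14 = 0

000100100010010001001001000100100010010001001000


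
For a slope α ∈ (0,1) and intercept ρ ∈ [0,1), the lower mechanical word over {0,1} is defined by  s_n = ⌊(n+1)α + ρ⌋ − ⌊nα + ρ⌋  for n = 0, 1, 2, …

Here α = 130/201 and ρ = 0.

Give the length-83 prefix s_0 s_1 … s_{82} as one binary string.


n=0: ⌊(1·130)/201⌋ − ⌊(0·130)/201⌋ = ⌊130/201⌋ − ⌊0/201⌋ = 0 − 0 = 0
n=1: ⌊(2·130)/201⌋ − ⌊(1·130)/201⌋ = ⌊260/201⌋ − ⌊130/201⌋ = 1 − 0 = 1
n=2: ⌊(3·130)/201⌋ − ⌊(2·130)/201⌋ = ⌊390/201⌋ − ⌊260/201⌋ = 1 − 1 = 0
n=3: ⌊(4·130)/201⌋ − ⌊(3·130)/201⌋ = ⌊520/201⌋ − ⌊390/201⌋ = 2 − 1 = 1
n=4: ⌊(5·130)/201⌋ − ⌊(4·130)/201⌋ = ⌊650/201⌋ − ⌊520/201⌋ = 3 − 2 = 1
n=5: ⌊(6·130)/201⌋ − ⌊(5·130)/201⌋ = ⌊780/201⌋ − ⌊650/201⌋ = 3 − 3 = 0
n=6: ⌊(7·130)/201⌋ − ⌊(6·130)/201⌋ = ⌊910/201⌋ − ⌊780/201⌋ = 4 − 3 = 1
n=7: ⌊(8·130)/201⌋ − ⌊(7·130)/201⌋ = ⌊1040/201⌋ − ⌊910/201⌋ = 5 − 4 = 1
n=8: ⌊(9·130)/201⌋ − ⌊(8·130)/201⌋ = ⌊1170/201⌋ − ⌊1040/201⌋ = 5 − 5 = 0
n=9: ⌊(10·130)/201⌋ − ⌊(9·130)/201⌋ = ⌊1300/201⌋ − ⌊1170/201⌋ = 6 − 5 = 1
n=10: ⌊(11·130)/201⌋ − ⌊(10·130)/201⌋ = ⌊1430/201⌋ − ⌊1300/201⌋ = 7 − 6 = 1
n=11: ⌊(12·130)/201⌋ − ⌊(11·130)/201⌋ = ⌊1560/201⌋ − ⌊1430/201⌋ = 7 − 7 = 0
n=12: ⌊(13·130)/201⌋ − ⌊(12·130)/201⌋ = ⌊1690/201⌋ − ⌊1560/201⌋ = 8 − 7 = 1
n=13: ⌊(14·130)/201⌋ − ⌊(13·130)/201⌋ = ⌊1820/201⌋ − ⌊1690/201⌋ = 9 − 8 = 1
n=14: ⌊(15·130)/201⌋ − ⌊(14·130)/201⌋ = ⌊1950/201⌋ − ⌊1820/201⌋ = 9 − 9 = 0
n=15: ⌊(16·130)/201⌋ − ⌊(15·130)/201⌋ = ⌊2080/201⌋ − ⌊1950/201⌋ = 10 − 9 = 1
n=16: ⌊(17·130)/201⌋ − ⌊(16·130)/201⌋ = ⌊2210/201⌋ − ⌊2080/201⌋ = 10 − 10 = 0
n=17: ⌊(18·130)/201⌋ − ⌊(17·130)/201⌋ = ⌊2340/201⌋ − ⌊2210/201⌋ = 11 − 10 = 1
n=18: ⌊(19·130)/201⌋ − ⌊(18·130)/201⌋ = ⌊2470/201⌋ − ⌊2340/201⌋ = 12 − 11 = 1
n=19: ⌊(20·130)/201⌋ − ⌊(19·130)/201⌋ = ⌊2600/201⌋ − ⌊2470/201⌋ = 12 − 12 = 0
n=20: ⌊(21·130)/201⌋ − ⌊(20·130)/201⌋ = ⌊2730/201⌋ − ⌊2600/201⌋ = 13 − 12 = 1
n=21: ⌊(22·130)/201⌋ − ⌊(21·130)/201⌋ = ⌊2860/201⌋ − ⌊2730/201⌋ = 14 − 13 = 1
n=22: ⌊(23·130)/201⌋ − ⌊(22·130)/201⌋ = ⌊2990/201⌋ − ⌊2860/201⌋ = 14 − 14 = 0
n=23: ⌊(24·130)/201⌋ − ⌊(23·130)/201⌋ = ⌊3120/201⌋ − ⌊2990/201⌋ = 15 − 14 = 1
n=24: ⌊(25·130)/201⌋ − ⌊(24·130)/201⌋ = ⌊3250/201⌋ − ⌊3120/201⌋ = 16 − 15 = 1
n=25: ⌊(26·130)/201⌋ − ⌊(25·130)/201⌋ = ⌊3380/201⌋ − ⌊3250/201⌋ = 16 − 16 = 0
n=26: ⌊(27·130)/201⌋ − ⌊(26·130)/201⌋ = ⌊3510/201⌋ − ⌊3380/201⌋ = 17 − 16 = 1
n=27: ⌊(28·130)/201⌋ − ⌊(27·130)/201⌋ = ⌊3640/201⌋ − ⌊3510/201⌋ = 18 − 17 = 1
n=28: ⌊(29·130)/201⌋ − ⌊(28·130)/201⌋ = ⌊3770/201⌋ − ⌊3640/201⌋ = 18 − 18 = 0
n=29: ⌊(30·130)/201⌋ − ⌊(29·130)/201⌋ = ⌊3900/201⌋ − ⌊3770/201⌋ = 19 − 18 = 1
n=30: ⌊(31·130)/201⌋ − ⌊(30·130)/201⌋ = ⌊4030/201⌋ − ⌊3900/201⌋ = 20 − 19 = 1
n=31: ⌊(32·130)/201⌋ − ⌊(31·130)/201⌋ = ⌊4160/201⌋ − ⌊4030/201⌋ = 20 − 20 = 0
n=32: ⌊(33·130)/201⌋ − ⌊(32·130)/201⌋ = ⌊4290/201⌋ − ⌊4160/201⌋ = 21 − 20 = 1
n=33: ⌊(34·130)/201⌋ − ⌊(33·130)/201⌋ = ⌊4420/201⌋ − ⌊4290/201⌋ = 21 − 21 = 0
n=34: ⌊(35·130)/201⌋ − ⌊(34·130)/201⌋ = ⌊4550/201⌋ − ⌊4420/201⌋ = 22 − 21 = 1
n=35: ⌊(36·130)/201⌋ − ⌊(35·130)/201⌋ = ⌊4680/201⌋ − ⌊4550/201⌋ = 23 − 22 = 1
n=36: ⌊(37·130)/201⌋ − ⌊(36·130)/201⌋ = ⌊4810/201⌋ − ⌊4680/201⌋ = 23 − 23 = 0
n=37: ⌊(38·130)/201⌋ − ⌊(37·130)/201⌋ = ⌊4940/201⌋ − ⌊4810/201⌋ = 24 − 23 = 1
n=38: ⌊(39·130)/201⌋ − ⌊(38·130)/201⌋ = ⌊5070/201⌋ − ⌊4940/201⌋ = 25 − 24 = 1
n=39: ⌊(40·130)/201⌋ − ⌊(39·130)/201⌋ = ⌊5200/201⌋ − ⌊5070/201⌋ = 25 − 25 = 0
n=40: ⌊(41·130)/201⌋ − ⌊(40·130)/201⌋ = ⌊5330/201⌋ − ⌊5200/201⌋ = 26 − 25 = 1
n=41: ⌊(42·130)/201⌋ − ⌊(41·130)/201⌋ = ⌊5460/201⌋ − ⌊5330/201⌋ = 27 − 26 = 1
n=42: ⌊(43·130)/201⌋ − ⌊(42·130)/201⌋ = ⌊5590/201⌋ − ⌊5460/201⌋ = 27 − 27 = 0
n=43: ⌊(44·130)/201⌋ − ⌊(43·130)/201⌋ = ⌊5720/201⌋ − ⌊5590/201⌋ = 28 − 27 = 1
n=44: ⌊(45·130)/201⌋ − ⌊(44·130)/201⌋ = ⌊5850/201⌋ − ⌊5720/201⌋ = 29 − 28 = 1
n=45: ⌊(46·130)/201⌋ − ⌊(45·130)/201⌋ = ⌊5980/201⌋ − ⌊5850/201⌋ = 29 − 29 = 0
n=46: ⌊(47·130)/201⌋ − ⌊(46·130)/201⌋ = ⌊6110/201⌋ − ⌊5980/201⌋ = 30 − 29 = 1
n=47: ⌊(48·130)/201⌋ − ⌊(47·130)/201⌋ = ⌊6240/201⌋ − ⌊6110/201⌋ = 31 − 30 = 1
n=48: ⌊(49·130)/201⌋ − ⌊(48·130)/201⌋ = ⌊6370/201⌋ − ⌊6240/201⌋ = 31 − 31 = 0
n=49: ⌊(50·130)/201⌋ − ⌊(49·130)/201⌋ = ⌊6500/201⌋ − ⌊6370/201⌋ = 32 − 31 = 1
n=50: ⌊(51·130)/201⌋ − ⌊(50·130)/201⌋ = ⌊6630/201⌋ − ⌊6500/201⌋ = 32 − 32 = 0
n=51: ⌊(52·130)/201⌋ − ⌊(51·130)/201⌋ = ⌊6760/201⌋ − ⌊6630/201⌋ = 33 − 32 = 1
n=52: ⌊(53·130)/201⌋ − ⌊(52·130)/201⌋ = ⌊6890/201⌋ − ⌊6760/201⌋ = 34 − 33 = 1
n=53: ⌊(54·130)/201⌋ − ⌊(53·130)/201⌋ = ⌊7020/201⌋ − ⌊6890/201⌋ = 34 − 34 = 0
n=54: ⌊(55·130)/201⌋ − ⌊(54·130)/201⌋ = ⌊7150/201⌋ − ⌊7020/201⌋ = 35 − 34 = 1
n=55: ⌊(56·130)/201⌋ − ⌊(55·130)/201⌋ = ⌊7280/201⌋ − ⌊7150/201⌋ = 36 − 35 = 1
n=56: ⌊(57·130)/201⌋ − ⌊(56·130)/201⌋ = ⌊7410/201⌋ − ⌊7280/201⌋ = 36 − 36 = 0
n=57: ⌊(58·130)/201⌋ − ⌊(57·130)/201⌋ = ⌊7540/201⌋ − ⌊7410/201⌋ = 37 − 36 = 1
n=58: ⌊(59·130)/201⌋ − ⌊(58·130)/201⌋ = ⌊7670/201⌋ − ⌊7540/201⌋ = 38 − 37 = 1
n=59: ⌊(60·130)/201⌋ − ⌊(59·130)/201⌋ = ⌊7800/201⌋ − ⌊7670/201⌋ = 38 − 38 = 0
n=60: ⌊(61·130)/201⌋ − ⌊(60·130)/201⌋ = ⌊7930/201⌋ − ⌊7800/201⌋ = 39 − 38 = 1
n=61: ⌊(62·130)/201⌋ − ⌊(61·130)/201⌋ = ⌊8060/201⌋ − ⌊7930/201⌋ = 40 − 39 = 1
n=62: ⌊(63·130)/201⌋ − ⌊(62·130)/201⌋ = ⌊8190/201⌋ − ⌊8060/201⌋ = 40 − 40 = 0
n=63: ⌊(64·130)/201⌋ − ⌊(63·130)/201⌋ = ⌊8320/201⌋ − ⌊8190/201⌋ = 41 − 40 = 1
n=64: ⌊(65·130)/201⌋ − ⌊(64·130)/201⌋ = ⌊8450/201⌋ − ⌊8320/201⌋ = 42 − 41 = 1
n=65: ⌊(66·130)/201⌋ − ⌊(65·130)/201⌋ = ⌊8580/201⌋ − ⌊8450/201⌋ = 42 − 42 = 0
n=66: ⌊(67·130)/201⌋ − ⌊(66·130)/201⌋ = ⌊8710/201⌋ − ⌊8580/201⌋ = 43 − 42 = 1
n=67: ⌊(68·130)/201⌋ − ⌊(67·130)/201⌋ = ⌊8840/201⌋ − ⌊8710/201⌋ = 43 − 43 = 0
n=68: ⌊(69·130)/201⌋ − ⌊(68·130)/201⌋ = ⌊8970/201⌋ − ⌊8840/201⌋ = 44 − 43 = 1
n=69: ⌊(70·130)/201⌋ − ⌊(69·130)/201⌋ = ⌊9100/201⌋ − ⌊8970/201⌋ = 45 − 44 = 1
n=70: ⌊(71·130)/201⌋ − ⌊(70·130)/201⌋ = ⌊9230/201⌋ − ⌊9100/201⌋ = 45 − 45 = 0
n=71: ⌊(72·130)/201⌋ − ⌊(71·130)/201⌋ = ⌊9360/201⌋ − ⌊9230/201⌋ = 46 − 45 = 1
n=72: ⌊(73·130)/201⌋ − ⌊(72·130)/201⌋ = ⌊9490/201⌋ − ⌊9360/201⌋ = 47 − 46 = 1
n=73: ⌊(74·130)/201⌋ − ⌊(73·130)/201⌋ = ⌊9620/201⌋ − ⌊9490/201⌋ = 47 − 47 = 0
n=74: ⌊(75·130)/201⌋ − ⌊(74·130)/201⌋ = ⌊9750/201⌋ − ⌊9620/201⌋ = 48 − 47 = 1
n=75: ⌊(76·130)/201⌋ − ⌊(75·130)/201⌋ = ⌊9880/201⌋ − ⌊9750/201⌋ = 49 − 48 = 1
n=76: ⌊(77·130)/201⌋ − ⌊(76·130)/201⌋ = ⌊10010/201⌋ − ⌊9880/201⌋ = 49 − 49 = 0
n=77: ⌊(78·130)/201⌋ − ⌊(77·130)/201⌋ = ⌊10140/201⌋ − ⌊10010/201⌋ = 50 − 49 = 1
n=78: ⌊(79·130)/201⌋ − ⌊(78·130)/201⌋ = ⌊10270/201⌋ − ⌊10140/201⌋ = 51 − 50 = 1
n=79: ⌊(80·130)/201⌋ − ⌊(79·130)/201⌋ = ⌊10400/201⌋ − ⌊10270/201⌋ = 51 − 51 = 0
n=80: ⌊(81·130)/201⌋ − ⌊(80·130)/201⌋ = ⌊10530/201⌋ − ⌊10400/201⌋ = 52 − 51 = 1
n=81: ⌊(82·130)/201⌋ − ⌊(81·130)/201⌋ = ⌊10660/201⌋ − ⌊10530/201⌋ = 53 − 52 = 1
n=82: ⌊(83·130)/201⌋ − ⌊(82·130)/201⌋ = ⌊10790/201⌋ − ⌊10660/201⌋ = 53 − 53 = 0

01011011011011010110110110110110101101101101101101011011011011011010110110110110110
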